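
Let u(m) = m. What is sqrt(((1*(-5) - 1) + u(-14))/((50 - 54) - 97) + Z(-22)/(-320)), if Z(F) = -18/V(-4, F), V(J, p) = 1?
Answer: sqrt(4150090)/4040 ≈ 0.50425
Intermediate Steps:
Z(F) = -18 (Z(F) = -18/1 = -18*1 = -18)
sqrt(((1*(-5) - 1) + u(-14))/((50 - 54) - 97) + Z(-22)/(-320)) = sqrt(((1*(-5) - 1) - 14)/((50 - 54) - 97) - 18/(-320)) = sqrt(((-5 - 1) - 14)/(-4 - 97) - 18*(-1/320)) = sqrt((-6 - 14)/(-101) + 9/160) = sqrt(-20*(-1/101) + 9/160) = sqrt(20/101 + 9/160) = sqrt(4109/16160) = sqrt(4150090)/4040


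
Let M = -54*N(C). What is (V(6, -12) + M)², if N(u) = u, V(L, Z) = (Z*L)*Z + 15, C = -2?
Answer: 974169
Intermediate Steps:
V(L, Z) = 15 + L*Z² (V(L, Z) = (L*Z)*Z + 15 = L*Z² + 15 = 15 + L*Z²)
M = 108 (M = -54*(-2) = 108)
(V(6, -12) + M)² = ((15 + 6*(-12)²) + 108)² = ((15 + 6*144) + 108)² = ((15 + 864) + 108)² = (879 + 108)² = 987² = 974169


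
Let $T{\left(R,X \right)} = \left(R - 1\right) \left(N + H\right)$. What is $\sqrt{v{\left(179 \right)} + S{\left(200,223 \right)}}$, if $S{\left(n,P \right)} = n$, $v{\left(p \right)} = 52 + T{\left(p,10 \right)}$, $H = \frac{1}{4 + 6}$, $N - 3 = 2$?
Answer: $\frac{\sqrt{28995}}{5} \approx 34.056$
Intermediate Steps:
$N = 5$ ($N = 3 + 2 = 5$)
$H = \frac{1}{10} \approx 0.1$
$T{\left(R,X \right)} = - \frac{51}{10} + \frac{51 R}{10}$ ($T{\left(R,X \right)} = \left(R - 1\right) \left(5 + \frac{1}{10}\right) = \left(-1 + R\right) \frac{51}{10} = - \frac{51}{10} + \frac{51 R}{10}$)
$v{\left(p \right)} = \frac{469}{10} + \frac{51 p}{10}$ ($v{\left(p \right)} = 52 + \left(- \frac{51}{10} + \frac{51 p}{10}\right) = \frac{469}{10} + \frac{51 p}{10}$)
$\sqrt{v{\left(179 \right)} + S{\left(200,223 \right)}} = \sqrt{\left(\frac{469}{10} + \frac{51}{10} \cdot 179\right) + 200} = \sqrt{\left(\frac{469}{10} + \frac{9129}{10}\right) + 200} = \sqrt{\frac{4799}{5} + 200} = \sqrt{\frac{5799}{5}} = \frac{\sqrt{28995}}{5}$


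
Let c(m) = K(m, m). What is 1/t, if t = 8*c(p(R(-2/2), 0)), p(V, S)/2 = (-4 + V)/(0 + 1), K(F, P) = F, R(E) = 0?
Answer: -1/64 ≈ -0.015625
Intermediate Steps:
p(V, S) = -8 + 2*V (p(V, S) = 2*((-4 + V)/(0 + 1)) = 2*((-4 + V)/1) = 2*((-4 + V)*1) = 2*(-4 + V) = -8 + 2*V)
c(m) = m
t = -64 (t = 8*(-8 + 2*0) = 8*(-8 + 0) = 8*(-8) = -64)
1/t = 1/(-64) = -1/64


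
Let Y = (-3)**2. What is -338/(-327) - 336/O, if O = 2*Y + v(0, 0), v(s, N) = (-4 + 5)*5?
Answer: -102098/7521 ≈ -13.575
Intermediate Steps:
v(s, N) = 5 (v(s, N) = 1*5 = 5)
Y = 9
O = 23 (O = 2*9 + 5 = 18 + 5 = 23)
-338/(-327) - 336/O = -338/(-327) - 336/23 = -338*(-1/327) - 336*1/23 = 338/327 - 336/23 = -102098/7521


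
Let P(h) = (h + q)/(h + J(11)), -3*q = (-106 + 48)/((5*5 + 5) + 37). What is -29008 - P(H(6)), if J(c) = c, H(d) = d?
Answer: -99121600/3417 ≈ -29008.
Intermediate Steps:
q = 58/201 (q = -(-106 + 48)/(3*((5*5 + 5) + 37)) = -(-58)/(3*((25 + 5) + 37)) = -(-58)/(3*(30 + 37)) = -(-58)/(3*67) = -⅓*(-58/67) = 58/201 ≈ 0.28856)
P(h) = (58/201 + h)/(11 + h) (P(h) = (h + 58/201)/(h + 11) = (58/201 + h)/(11 + h))
-29008 - P(H(6)) = -29008 - (58/201 + 6)/(11 + 6) = -29008 - 1264/(17*201) = -29008 - 1*1264/3417 = -29008 - 1264/3417 = -99121600/3417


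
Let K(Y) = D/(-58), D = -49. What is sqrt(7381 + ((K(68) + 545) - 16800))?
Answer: I*sqrt(29849294)/58 ≈ 94.197*I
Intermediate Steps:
K(Y) = 49/58 (K(Y) = -49/(-58) = -49*(-1/58) = 49/58)
sqrt(7381 + ((K(68) + 545) - 16800)) = sqrt(7381 + ((49/58 + 545) - 16800)) = sqrt(7381 + (31659/58 - 16800)) = sqrt(7381 - 942741/58) = sqrt(-514643/58) = I*sqrt(29849294)/58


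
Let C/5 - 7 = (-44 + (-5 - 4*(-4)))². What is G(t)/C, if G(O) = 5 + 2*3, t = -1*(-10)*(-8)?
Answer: 11/5480 ≈ 0.0020073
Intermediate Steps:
t = -80 (t = 10*(-8) = -80)
G(O) = 11 (G(O) = 5 + 6 = 11)
C = 5480 (C = 35 + 5*(-44 + (-5 - 4*(-4)))² = 35 + 5*(-44 + (-5 + 16))² = 35 + 5*(-44 + 11)² = 35 + 5*(-33)² = 35 + 5*1089 = 35 + 5445 = 5480)
G(t)/C = 11/5480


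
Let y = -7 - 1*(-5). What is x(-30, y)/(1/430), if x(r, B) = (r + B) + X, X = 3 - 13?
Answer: -18060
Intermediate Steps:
y = -2 (y = -7 + 5 = -2)
X = -10
x(r, B) = -10 + B + r (x(r, B) = (r + B) - 10 = (B + r) - 10 = -10 + B + r)
x(-30, y)/(1/430) = (-10 - 2 - 30)/(1/430) = -42/1/430 = -42*430 = -18060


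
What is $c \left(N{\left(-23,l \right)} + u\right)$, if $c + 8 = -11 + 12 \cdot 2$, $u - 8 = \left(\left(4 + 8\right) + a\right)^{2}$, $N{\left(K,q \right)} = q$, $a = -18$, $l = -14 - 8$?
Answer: $110$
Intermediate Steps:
$l = -22$ ($l = -14 - 8 = -22$)
$u = 44$ ($u = 8 + \left(\left(4 + 8\right) - 18\right)^{2} = 8 + \left(12 - 18\right)^{2} = 8 + \left(-6\right)^{2} = 8 + 36 = 44$)
$c = 5$ ($c = -8 + \left(-11 + 12 \cdot 2\right) = -8 + \left(-11 + 24\right) = -8 + 13 = 5$)
$c \left(N{\left(-23,l \right)} + u\right) = 5 \left(-22 + 44\right) = 5 \cdot 22 = 110$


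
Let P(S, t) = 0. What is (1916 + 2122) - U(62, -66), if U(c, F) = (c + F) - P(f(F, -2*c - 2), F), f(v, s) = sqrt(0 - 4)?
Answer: 4042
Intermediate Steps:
f(v, s) = 2*I (f(v, s) = sqrt(-4) = 2*I)
U(c, F) = F + c (U(c, F) = (c + F) - 1*0 = (F + c) + 0 = F + c)
(1916 + 2122) - U(62, -66) = (1916 + 2122) - (-66 + 62) = 4038 - 1*(-4) = 4038 + 4 = 4042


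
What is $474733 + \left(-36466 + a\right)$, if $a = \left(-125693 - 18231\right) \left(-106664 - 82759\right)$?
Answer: $27262954119$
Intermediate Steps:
$a = 27262515852$ ($a = \left(-143924\right) \left(-189423\right) = 27262515852$)
$474733 + \left(-36466 + a\right) = 474733 + \left(-36466 + 27262515852\right) = 474733 + 27262479386 = 27262954119$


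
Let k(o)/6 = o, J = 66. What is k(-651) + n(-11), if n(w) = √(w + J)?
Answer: -3906 + √55 ≈ -3898.6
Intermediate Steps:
k(o) = 6*o
n(w) = √(66 + w) (n(w) = √(w + 66) = √(66 + w))
k(-651) + n(-11) = 6*(-651) + √(66 - 11) = -3906 + √55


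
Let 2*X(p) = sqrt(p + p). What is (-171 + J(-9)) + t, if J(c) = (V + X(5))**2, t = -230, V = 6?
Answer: -725/2 + 6*sqrt(10) ≈ -343.53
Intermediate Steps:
X(p) = sqrt(2)*sqrt(p)/2 (X(p) = sqrt(p + p)/2 = sqrt(2*p)/2 = (sqrt(2)*sqrt(p))/2 = sqrt(2)*sqrt(p)/2)
J(c) = (6 + sqrt(10)/2)**2 (J(c) = (6 + sqrt(2)*sqrt(5)/2)**2 = (6 + sqrt(10)/2)**2)
(-171 + J(-9)) + t = (-171 + (12 + sqrt(10))**2/4) - 230 = -401 + (12 + sqrt(10))**2/4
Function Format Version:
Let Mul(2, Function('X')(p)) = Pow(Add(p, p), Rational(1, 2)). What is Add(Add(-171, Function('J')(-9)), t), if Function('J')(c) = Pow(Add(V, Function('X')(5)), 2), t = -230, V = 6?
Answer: Add(Rational(-725, 2), Mul(6, Pow(10, Rational(1, 2)))) ≈ -343.53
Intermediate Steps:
Function('X')(p) = Mul(Rational(1, 2), Pow(2, Rational(1, 2)), Pow(p, Rational(1, 2))) (Function('X')(p) = Mul(Rational(1, 2), Pow(Add(p, p), Rational(1, 2))) = Mul(Rational(1, 2), Pow(Mul(2, p), Rational(1, 2))) = Mul(Rational(1, 2), Mul(Pow(2, Rational(1, 2)), Pow(p, Rational(1, 2)))) = Mul(Rational(1, 2), Pow(2, Rational(1, 2)), Pow(p, Rational(1, 2))))
Function('J')(c) = Pow(Add(6, Mul(Rational(1, 2), Pow(10, Rational(1, 2)))), 2) (Function('J')(c) = Pow(Add(6, Mul(Rational(1, 2), Pow(2, Rational(1, 2)), Pow(5, Rational(1, 2)))), 2) = Pow(Add(6, Mul(Rational(1, 2), Pow(10, Rational(1, 2)))), 2))
Add(Add(-171, Function('J')(-9)), t) = Add(Add(-171, Mul(Rational(1, 4), Pow(Add(12, Pow(10, Rational(1, 2))), 2))), -230) = Add(-401, Mul(Rational(1, 4), Pow(Add(12, Pow(10, Rational(1, 2))), 2)))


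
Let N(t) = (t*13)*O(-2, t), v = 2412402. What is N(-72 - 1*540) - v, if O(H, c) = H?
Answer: -2396490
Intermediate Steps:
N(t) = -26*t (N(t) = (t*13)*(-2) = (13*t)*(-2) = -26*t)
N(-72 - 1*540) - v = -26*(-72 - 1*540) - 1*2412402 = -26*(-72 - 540) - 2412402 = -26*(-612) - 2412402 = 15912 - 2412402 = -2396490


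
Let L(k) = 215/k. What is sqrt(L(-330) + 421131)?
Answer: sqrt(1834443798)/66 ≈ 648.95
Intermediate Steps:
sqrt(L(-330) + 421131) = sqrt(215/(-330) + 421131) = sqrt(215*(-1/330) + 421131) = sqrt(-43/66 + 421131) = sqrt(27794603/66) = sqrt(1834443798)/66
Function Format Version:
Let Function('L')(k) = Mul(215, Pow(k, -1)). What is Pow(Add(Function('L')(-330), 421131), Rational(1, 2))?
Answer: Mul(Rational(1, 66), Pow(1834443798, Rational(1, 2))) ≈ 648.95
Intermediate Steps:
Pow(Add(Function('L')(-330), 421131), Rational(1, 2)) = Pow(Add(Mul(215, Pow(-330, -1)), 421131), Rational(1, 2)) = Pow(Add(Mul(215, Rational(-1, 330)), 421131), Rational(1, 2)) = Pow(Add(Rational(-43, 66), 421131), Rational(1, 2)) = Pow(Rational(27794603, 66), Rational(1, 2)) = Mul(Rational(1, 66), Pow(1834443798, Rational(1, 2)))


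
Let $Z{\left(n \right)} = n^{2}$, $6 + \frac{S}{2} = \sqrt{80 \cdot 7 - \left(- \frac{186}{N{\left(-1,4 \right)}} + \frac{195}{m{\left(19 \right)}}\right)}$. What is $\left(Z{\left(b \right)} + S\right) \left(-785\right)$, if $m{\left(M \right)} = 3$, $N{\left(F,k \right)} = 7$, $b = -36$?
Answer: $-1007940 - \frac{1570 \sqrt{25557}}{7} \approx -1.0438 \cdot 10^{6}$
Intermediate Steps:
$S = -12 + \frac{2 \sqrt{25557}}{7}$ ($S = -12 + 2 \sqrt{80 \cdot 7 + \left(- \frac{195}{3} + \frac{186}{7}\right)} = -12 + 2 \sqrt{560 + \left(\left(-195\right) \frac{1}{3} + 186 \cdot \frac{1}{7}\right)} = -12 + 2 \sqrt{560 + \left(-65 + \frac{186}{7}\right)} = -12 + 2 \sqrt{560 - \frac{269}{7}} = -12 + 2 \sqrt{\frac{3651}{7}} = -12 + 2 \frac{\sqrt{25557}}{7} = -12 + \frac{2 \sqrt{25557}}{7} \approx 33.676$)
$\left(Z{\left(b \right)} + S\right) \left(-785\right) = \left(\left(-36\right)^{2} - \left(12 - \frac{2 \sqrt{25557}}{7}\right)\right) \left(-785\right) = \left(1296 - \left(12 - \frac{2 \sqrt{25557}}{7}\right)\right) \left(-785\right) = \left(1284 + \frac{2 \sqrt{25557}}{7}\right) \left(-785\right) = -1007940 - \frac{1570 \sqrt{25557}}{7}$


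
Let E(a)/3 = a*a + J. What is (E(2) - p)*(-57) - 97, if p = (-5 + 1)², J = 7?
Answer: -1066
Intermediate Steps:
E(a) = 21 + 3*a² (E(a) = 3*(a*a + 7) = 3*(a² + 7) = 3*(7 + a²) = 21 + 3*a²)
p = 16 (p = (-4)² = 16)
(E(2) - p)*(-57) - 97 = ((21 + 3*2²) - 1*16)*(-57) - 97 = ((21 + 3*4) - 16)*(-57) - 97 = ((21 + 12) - 16)*(-57) - 97 = (33 - 16)*(-57) - 97 = 17*(-57) - 97 = -969 - 97 = -1066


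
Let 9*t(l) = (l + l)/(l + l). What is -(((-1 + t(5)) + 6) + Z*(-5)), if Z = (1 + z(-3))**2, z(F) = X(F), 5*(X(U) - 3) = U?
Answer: 2371/45 ≈ 52.689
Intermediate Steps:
X(U) = 3 + U/5
z(F) = 3 + F/5
Z = 289/25 (Z = (1 + (3 + (1/5)*(-3)))**2 = (1 + (3 - 3/5))**2 = (1 + 12/5)**2 = (17/5)**2 = 289/25 ≈ 11.560)
t(l) = 1/9 (t(l) = ((l + l)/(l + l))/9 = ((2*l)/((2*l)))/9 = ((2*l)*(1/(2*l)))/9 = (1/9)*1 = 1/9)
-(((-1 + t(5)) + 6) + Z*(-5)) = -(((-1 + 1/9) + 6) + (289/25)*(-5)) = -((-8/9 + 6) - 289/5) = -(46/9 - 289/5) = -1*(-2371/45) = 2371/45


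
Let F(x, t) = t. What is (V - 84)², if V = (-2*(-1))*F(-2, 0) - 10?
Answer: 8836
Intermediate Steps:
V = -10 (V = -2*(-1)*0 - 10 = 2*0 - 10 = 0 - 10 = -10)
(V - 84)² = (-10 - 84)² = (-94)² = 8836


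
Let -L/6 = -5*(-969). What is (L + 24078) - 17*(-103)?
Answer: -3241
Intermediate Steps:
L = -29070 (L = -(-30)*(-969) = -6*4845 = -29070)
(L + 24078) - 17*(-103) = (-29070 + 24078) - 17*(-103) = -4992 + 1751 = -3241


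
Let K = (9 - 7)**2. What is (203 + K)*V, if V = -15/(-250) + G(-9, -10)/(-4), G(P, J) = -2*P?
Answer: -22977/25 ≈ -919.08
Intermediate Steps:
V = -111/25 (V = -15/(-250) - 2*(-9)/(-4) = -15*(-1/250) + 18*(-1/4) = 3/50 - 9/2 = -111/25 ≈ -4.4400)
K = 4 (K = 2**2 = 4)
(203 + K)*V = (203 + 4)*(-111/25) = 207*(-111/25) = -22977/25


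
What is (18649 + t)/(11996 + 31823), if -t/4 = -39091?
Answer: 175013/43819 ≈ 3.9940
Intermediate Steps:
t = 156364 (t = -4*(-39091) = 156364)
(18649 + t)/(11996 + 31823) = (18649 + 156364)/(11996 + 31823) = 175013/43819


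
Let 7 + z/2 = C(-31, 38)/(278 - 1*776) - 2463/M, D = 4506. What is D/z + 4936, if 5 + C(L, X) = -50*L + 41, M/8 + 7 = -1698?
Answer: 160062189728/33977753 ≈ 4710.8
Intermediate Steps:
M = -13640 (M = -56 + 8*(-1698) = -56 - 13584 = -13640)
C(L, X) = 36 - 50*L (C(L, X) = -5 + (-50*L + 41) = -5 + (41 - 50*L) = 36 - 50*L)
z = -33977753/1698180 (z = -14 + 2*((36 - 50*(-31))/(278 - 1*776) - 2463/(-13640)) = -14 + 2*((36 + 1550)/(278 - 776) - 2463*(-1/13640)) = -14 + 2*(1586/(-498) + 2463/13640) = -14 + 2*(1586*(-1/498) + 2463/13640) = -14 + 2*(-793/249 + 2463/13640) = -14 + 2*(-10203233/3396360) = -14 - 10203233/1698180 = -33977753/1698180 ≈ -20.008)
D/z + 4936 = 4506/(-33977753/1698180) + 4936 = 4506*(-1698180/33977753) + 4936 = -7651999080/33977753 + 4936 = 160062189728/33977753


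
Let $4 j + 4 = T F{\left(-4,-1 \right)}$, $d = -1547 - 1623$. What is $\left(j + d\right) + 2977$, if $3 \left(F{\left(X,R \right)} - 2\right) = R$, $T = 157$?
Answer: $- \frac{1543}{12} \approx -128.58$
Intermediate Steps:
$d = -3170$ ($d = -1547 - 1623 = -3170$)
$F{\left(X,R \right)} = 2 + \frac{R}{3}$
$j = \frac{773}{12}$ ($j = -1 + \frac{157 \left(2 + \frac{1}{3} \left(-1\right)\right)}{4} = -1 + \frac{157 \left(2 - \frac{1}{3}\right)}{4} = -1 + \frac{157 \cdot \frac{5}{3}}{4} = -1 + \frac{1}{4} \cdot \frac{785}{3} = -1 + \frac{785}{12} = \frac{773}{12} \approx 64.417$)
$\left(j + d\right) + 2977 = \left(\frac{773}{12} - 3170\right) + 2977 = - \frac{37267}{12} + 2977 = - \frac{1543}{12}$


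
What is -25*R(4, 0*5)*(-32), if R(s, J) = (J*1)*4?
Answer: 0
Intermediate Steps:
R(s, J) = 4*J (R(s, J) = J*4 = 4*J)
-25*R(4, 0*5)*(-32) = -100*0*5*(-32) = -100*0*(-32) = -25*0*(-32) = 0*(-32) = 0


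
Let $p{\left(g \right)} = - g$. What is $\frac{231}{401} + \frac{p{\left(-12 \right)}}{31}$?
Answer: $\frac{11973}{12431} \approx 0.96316$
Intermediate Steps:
$\frac{231}{401} + \frac{p{\left(-12 \right)}}{31} = \frac{231}{401} + \frac{\left(-1\right) \left(-12\right)}{31} = 231 \cdot \frac{1}{401} + 12 \cdot \frac{1}{31} = \frac{231}{401} + \frac{12}{31} = \frac{11973}{12431}$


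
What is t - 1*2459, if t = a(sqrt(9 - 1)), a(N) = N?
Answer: -2459 + 2*sqrt(2) ≈ -2456.2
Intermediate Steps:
t = 2*sqrt(2) (t = sqrt(9 - 1) = sqrt(8) = 2*sqrt(2) ≈ 2.8284)
t - 1*2459 = 2*sqrt(2) - 1*2459 = 2*sqrt(2) - 2459 = -2459 + 2*sqrt(2)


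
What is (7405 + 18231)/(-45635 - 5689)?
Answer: -493/987 ≈ -0.49949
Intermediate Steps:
(7405 + 18231)/(-45635 - 5689) = 25636/(-51324) = 25636*(-1/51324) = -493/987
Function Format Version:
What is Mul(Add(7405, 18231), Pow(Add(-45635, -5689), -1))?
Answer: Rational(-493, 987) ≈ -0.49949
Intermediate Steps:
Mul(Add(7405, 18231), Pow(Add(-45635, -5689), -1)) = Mul(25636, Pow(-51324, -1)) = Mul(25636, Rational(-1, 51324)) = Rational(-493, 987)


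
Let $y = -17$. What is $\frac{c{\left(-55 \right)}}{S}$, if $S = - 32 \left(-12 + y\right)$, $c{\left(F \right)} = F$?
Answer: $- \frac{55}{928} \approx -0.059267$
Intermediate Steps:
$S = 928$ ($S = - 32 \left(-12 - 17\right) = \left(-32\right) \left(-29\right) = 928$)
$\frac{c{\left(-55 \right)}}{S} = - \frac{55}{928}$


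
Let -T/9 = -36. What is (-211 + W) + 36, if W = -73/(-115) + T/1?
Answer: 17208/115 ≈ 149.63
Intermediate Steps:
T = 324 (T = -9*(-36) = 324)
W = 37333/115 (W = -73/(-115) + 324/1 = -73*(-1/115) + 324*1 = 73/115 + 324 = 37333/115 ≈ 324.63)
(-211 + W) + 36 = (-211 + 37333/115) + 36 = 13068/115 + 36 = 17208/115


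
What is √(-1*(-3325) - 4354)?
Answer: 7*I*√21 ≈ 32.078*I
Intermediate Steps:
√(-1*(-3325) - 4354) = √(3325 - 4354) = √(-1029) = 7*I*√21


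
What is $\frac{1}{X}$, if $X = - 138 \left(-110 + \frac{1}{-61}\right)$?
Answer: $\frac{61}{926118} \approx 6.5866 \cdot 10^{-5}$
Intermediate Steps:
$X = \frac{926118}{61}$ ($X = - 138 \left(-110 - \frac{1}{61}\right) = \left(-138\right) \left(- \frac{6711}{61}\right) = \frac{926118}{61} \approx 15182.0$)
$\frac{1}{X} = \frac{1}{\frac{926118}{61}} = \frac{61}{926118}$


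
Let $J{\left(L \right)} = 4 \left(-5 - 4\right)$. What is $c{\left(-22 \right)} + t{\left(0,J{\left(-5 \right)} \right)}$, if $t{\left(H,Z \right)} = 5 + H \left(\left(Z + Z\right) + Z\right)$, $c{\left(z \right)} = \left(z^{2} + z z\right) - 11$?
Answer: $962$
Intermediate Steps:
$c{\left(z \right)} = -11 + 2 z^{2}$ ($c{\left(z \right)} = \left(z^{2} + z^{2}\right) - 11 = 2 z^{2} - 11 = -11 + 2 z^{2}$)
$J{\left(L \right)} = -36$ ($J{\left(L \right)} = 4 \left(-9\right) = -36$)
$t{\left(H,Z \right)} = 5 + 3 H Z$ ($t{\left(H,Z \right)} = 5 + H \left(2 Z + Z\right) = 5 + H 3 Z = 5 + 3 H Z$)
$c{\left(-22 \right)} + t{\left(0,J{\left(-5 \right)} \right)} = \left(-11 + 2 \left(-22\right)^{2}\right) + \left(5 + 3 \cdot 0 \left(-36\right)\right) = \left(-11 + 2 \cdot 484\right) + \left(5 + 0\right) = \left(-11 + 968\right) + 5 = 957 + 5 = 962$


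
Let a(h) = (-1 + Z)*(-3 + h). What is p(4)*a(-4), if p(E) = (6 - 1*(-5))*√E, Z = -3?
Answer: 616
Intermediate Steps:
a(h) = 12 - 4*h (a(h) = (-1 - 3)*(-3 + h) = -4*(-3 + h) = 12 - 4*h)
p(E) = 11*√E (p(E) = (6 + 5)*√E = 11*√E)
p(4)*a(-4) = (11*√4)*(12 - 4*(-4)) = (11*2)*(12 + 16) = 22*28 = 616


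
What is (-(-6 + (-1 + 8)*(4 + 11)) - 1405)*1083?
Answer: -1628832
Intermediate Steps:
(-(-6 + (-1 + 8)*(4 + 11)) - 1405)*1083 = (-(-6 + 7*15) - 1405)*1083 = (-(-6 + 105) - 1405)*1083 = (-1*99 - 1405)*1083 = (-99 - 1405)*1083 = -1504*1083 = -1628832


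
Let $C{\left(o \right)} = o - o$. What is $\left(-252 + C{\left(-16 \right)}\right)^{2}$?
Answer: $63504$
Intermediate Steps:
$C{\left(o \right)} = 0$
$\left(-252 + C{\left(-16 \right)}\right)^{2} = \left(-252 + 0\right)^{2} = \left(-252\right)^{2} = 63504$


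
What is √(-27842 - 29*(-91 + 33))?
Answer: 4*I*√1635 ≈ 161.74*I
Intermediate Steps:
√(-27842 - 29*(-91 + 33)) = √(-27842 - 29*(-58)) = √(-27842 + 1682) = √(-26160) = 4*I*√1635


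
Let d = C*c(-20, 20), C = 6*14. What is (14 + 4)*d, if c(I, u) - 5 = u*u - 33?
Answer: 562464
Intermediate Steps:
C = 84
c(I, u) = -28 + u**2 (c(I, u) = 5 + (u*u - 33) = 5 + (u**2 - 33) = 5 + (-33 + u**2) = -28 + u**2)
d = 31248 (d = 84*(-28 + 20**2) = 84*(-28 + 400) = 84*372 = 31248)
(14 + 4)*d = (14 + 4)*31248 = 18*31248 = 562464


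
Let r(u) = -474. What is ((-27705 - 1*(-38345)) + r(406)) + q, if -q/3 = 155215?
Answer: -455479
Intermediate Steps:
q = -465645 (q = -3*155215 = -465645)
((-27705 - 1*(-38345)) + r(406)) + q = ((-27705 - 1*(-38345)) - 474) - 465645 = ((-27705 + 38345) - 474) - 465645 = (10640 - 474) - 465645 = 10166 - 465645 = -455479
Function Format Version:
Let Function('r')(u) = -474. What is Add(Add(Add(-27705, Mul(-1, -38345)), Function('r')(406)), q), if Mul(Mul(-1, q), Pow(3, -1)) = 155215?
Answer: -455479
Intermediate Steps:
q = -465645 (q = Mul(-3, 155215) = -465645)
Add(Add(Add(-27705, Mul(-1, -38345)), Function('r')(406)), q) = Add(Add(Add(-27705, Mul(-1, -38345)), -474), -465645) = Add(Add(Add(-27705, 38345), -474), -465645) = Add(Add(10640, -474), -465645) = Add(10166, -465645) = -455479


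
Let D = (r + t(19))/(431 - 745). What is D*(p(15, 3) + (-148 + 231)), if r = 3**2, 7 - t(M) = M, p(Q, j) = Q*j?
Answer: 192/157 ≈ 1.2229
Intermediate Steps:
t(M) = 7 - M
r = 9
D = 3/314 (D = (9 + (7 - 1*19))/(431 - 745) = (9 + (7 - 19))/(-314) = (9 - 12)*(-1/314) = -3*(-1/314) = 3/314 ≈ 0.0095541)
D*(p(15, 3) + (-148 + 231)) = 3*(15*3 + (-148 + 231))/314 = 3*(45 + 83)/314 = (3/314)*128 = 192/157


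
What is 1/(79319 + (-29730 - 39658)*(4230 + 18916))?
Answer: -1/1605975329 ≈ -6.2267e-10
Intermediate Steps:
1/(79319 + (-29730 - 39658)*(4230 + 18916)) = 1/(79319 - 69388*23146) = 1/(79319 - 1606054648) = 1/(-1605975329) = -1/1605975329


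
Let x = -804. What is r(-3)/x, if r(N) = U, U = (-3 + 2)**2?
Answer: -1/804 ≈ -0.0012438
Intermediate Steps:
U = 1 (U = (-1)**2 = 1)
r(N) = 1
r(-3)/x = 1/(-804) = 1*(-1/804) = -1/804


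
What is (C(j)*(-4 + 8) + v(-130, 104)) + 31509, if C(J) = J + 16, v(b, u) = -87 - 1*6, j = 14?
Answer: 31536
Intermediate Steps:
v(b, u) = -93 (v(b, u) = -87 - 6 = -93)
C(J) = 16 + J
(C(j)*(-4 + 8) + v(-130, 104)) + 31509 = ((16 + 14)*(-4 + 8) - 93) + 31509 = (30*4 - 93) + 31509 = (120 - 93) + 31509 = 27 + 31509 = 31536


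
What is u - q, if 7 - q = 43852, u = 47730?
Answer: 91575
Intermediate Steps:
q = -43845 (q = 7 - 1*43852 = 7 - 43852 = -43845)
u - q = 47730 - 1*(-43845) = 47730 + 43845 = 91575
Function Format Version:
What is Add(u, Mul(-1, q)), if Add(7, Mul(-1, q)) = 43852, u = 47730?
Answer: 91575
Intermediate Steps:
q = -43845 (q = Add(7, Mul(-1, 43852)) = Add(7, -43852) = -43845)
Add(u, Mul(-1, q)) = Add(47730, Mul(-1, -43845)) = Add(47730, 43845) = 91575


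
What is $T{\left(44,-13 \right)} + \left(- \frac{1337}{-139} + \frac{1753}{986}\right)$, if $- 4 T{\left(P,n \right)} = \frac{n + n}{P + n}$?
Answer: $\frac{24655635}{2124337} \approx 11.606$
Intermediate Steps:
$T{\left(P,n \right)} = - \frac{n}{2 \left(P + n\right)}$ ($T{\left(P,n \right)} = - \frac{\left(n + n\right) \frac{1}{P + n}}{4} = - \frac{2 n \frac{1}{P + n}}{4} = - \frac{n}{2 \left(P + n\right)}$)
$T{\left(44,-13 \right)} + \left(- \frac{1337}{-139} + \frac{1753}{986}\right) = \left(-1\right) \left(-13\right) \frac{1}{2 \cdot 44 + 2 \left(-13\right)} + \left(- \frac{1337}{-139} + \frac{1753}{986}\right) = \left(-1\right) \left(-13\right) \frac{1}{88 - 26} + \left(\left(-1337\right) \left(- \frac{1}{139}\right) + 1753 \cdot \frac{1}{986}\right) = \left(-1\right) \left(-13\right) \frac{1}{62} + \left(\frac{1337}{139} + \frac{1753}{986}\right) = \left(-1\right) \left(-13\right) \frac{1}{62} + \frac{1561949}{137054} = \frac{13}{62} + \frac{1561949}{137054} = \frac{24655635}{2124337}$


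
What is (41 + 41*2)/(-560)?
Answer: -123/560 ≈ -0.21964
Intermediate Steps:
(41 + 41*2)/(-560) = (41 + 82)*(-1/560) = 123*(-1/560) = -123/560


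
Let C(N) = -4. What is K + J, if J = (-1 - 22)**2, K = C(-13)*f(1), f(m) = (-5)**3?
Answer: 1029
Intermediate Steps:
f(m) = -125
K = 500 (K = -4*(-125) = 500)
J = 529 (J = (-23)**2 = 529)
K + J = 500 + 529 = 1029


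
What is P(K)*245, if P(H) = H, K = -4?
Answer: -980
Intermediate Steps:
P(K)*245 = -4*245 = -980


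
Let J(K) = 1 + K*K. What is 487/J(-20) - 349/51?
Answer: -115112/20451 ≈ -5.6287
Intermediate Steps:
J(K) = 1 + K²
487/J(-20) - 349/51 = 487/(1 + (-20)²) - 349/51 = 487/(1 + 400) - 349*1/51 = 487/401 - 349/51 = -115112/20451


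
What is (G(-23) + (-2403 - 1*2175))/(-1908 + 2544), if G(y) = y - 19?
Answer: -385/53 ≈ -7.2642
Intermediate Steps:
G(y) = -19 + y
(G(-23) + (-2403 - 1*2175))/(-1908 + 2544) = ((-19 - 23) + (-2403 - 1*2175))/(-1908 + 2544) = (-42 + (-2403 - 2175))/636 = (-42 - 4578)*(1/636) = -4620*1/636 = -385/53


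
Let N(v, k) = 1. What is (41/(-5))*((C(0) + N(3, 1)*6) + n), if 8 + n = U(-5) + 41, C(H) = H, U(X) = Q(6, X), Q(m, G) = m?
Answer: -369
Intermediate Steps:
U(X) = 6
n = 39 (n = -8 + (6 + 41) = -8 + 47 = 39)
(41/(-5))*((C(0) + N(3, 1)*6) + n) = (41/(-5))*((0 + 1*6) + 39) = (41*(-⅕))*((0 + 6) + 39) = -41*(6 + 39)/5 = -41/5*45 = -369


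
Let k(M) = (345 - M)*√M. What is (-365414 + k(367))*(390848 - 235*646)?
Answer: -87347831732 - 5258836*√367 ≈ -8.7449e+10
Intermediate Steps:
k(M) = √M*(345 - M)
(-365414 + k(367))*(390848 - 235*646) = (-365414 + √367*(345 - 1*367))*(390848 - 235*646) = (-365414 + √367*(345 - 367))*(390848 - 151810) = (-365414 + √367*(-22))*239038 = (-365414 - 22*√367)*239038 = -87347831732 - 5258836*√367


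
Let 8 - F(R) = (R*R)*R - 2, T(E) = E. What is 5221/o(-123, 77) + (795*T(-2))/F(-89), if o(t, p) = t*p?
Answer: -12443617/22480997 ≈ -0.55352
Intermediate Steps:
F(R) = 10 - R³ (F(R) = 8 - ((R*R)*R - 2) = 8 - (R²*R - 2) = 8 - (R³ - 2) = 8 - (-2 + R³) = 8 + (2 - R³) = 10 - R³)
o(t, p) = p*t
5221/o(-123, 77) + (795*T(-2))/F(-89) = 5221/((77*(-123))) + (795*(-2))/(10 - 1*(-89)³) = 5221/(-9471) - 1590/(10 - 1*(-704969)) = 5221*(-1/9471) - 1590/(10 + 704969) = -5221/9471 - 1590/704979 = -5221/9471 - 1590*1/704979 = -5221/9471 - 530/234993 = -12443617/22480997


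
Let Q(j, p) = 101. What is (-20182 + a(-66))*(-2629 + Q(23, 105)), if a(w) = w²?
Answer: 40008128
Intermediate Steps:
(-20182 + a(-66))*(-2629 + Q(23, 105)) = (-20182 + (-66)²)*(-2629 + 101) = (-20182 + 4356)*(-2528) = -15826*(-2528) = 40008128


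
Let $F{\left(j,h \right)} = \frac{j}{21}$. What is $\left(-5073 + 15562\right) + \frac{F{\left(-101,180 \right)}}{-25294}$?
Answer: $\frac{5571484187}{531174} \approx 10489.0$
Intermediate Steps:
$F{\left(j,h \right)} = \frac{j}{21}$ ($F{\left(j,h \right)} = j \frac{1}{21} = \frac{j}{21}$)
$\left(-5073 + 15562\right) + \frac{F{\left(-101,180 \right)}}{-25294} = \left(-5073 + 15562\right) + \frac{\frac{1}{21} \left(-101\right)}{-25294} = 10489 - - \frac{101}{531174} = 10489 + \frac{101}{531174} = \frac{5571484187}{531174}$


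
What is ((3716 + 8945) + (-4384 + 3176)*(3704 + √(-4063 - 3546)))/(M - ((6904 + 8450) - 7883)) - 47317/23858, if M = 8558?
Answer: -106500366097/25933646 - 1208*I*√7609/1087 ≈ -4106.6 - 96.94*I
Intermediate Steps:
((3716 + 8945) + (-4384 + 3176)*(3704 + √(-4063 - 3546)))/(M - ((6904 + 8450) - 7883)) - 47317/23858 = ((3716 + 8945) + (-4384 + 3176)*(3704 + √(-4063 - 3546)))/(8558 - ((6904 + 8450) - 7883)) - 47317/23858 = (12661 - 1208*(3704 + √(-7609)))/(8558 - (15354 - 7883)) - 47317*1/23858 = (12661 - 1208*(3704 + I*√7609))/(8558 - 1*7471) - 47317/23858 = (12661 + (-4474432 - 1208*I*√7609))/(8558 - 7471) - 47317/23858 = (-4461771 - 1208*I*√7609)/1087 - 47317/23858 = (-4461771 - 1208*I*√7609)*(1/1087) - 47317/23858 = (-4461771/1087 - 1208*I*√7609/1087) - 47317/23858 = -106500366097/25933646 - 1208*I*√7609/1087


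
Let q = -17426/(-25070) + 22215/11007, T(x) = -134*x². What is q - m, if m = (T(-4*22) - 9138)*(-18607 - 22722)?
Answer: -1989778650718533518/45990915 ≈ -4.3265e+10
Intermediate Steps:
q = 124789672/45990915 (q = -17426*(-1/25070) + 22215*(1/11007) = 8713/12535 + 7405/3669 = 124789672/45990915 ≈ 2.7134)
m = 43264602386 (m = (-134*(-4*22)² - 9138)*(-18607 - 22722) = (-134*(-88)² - 9138)*(-41329) = (-134*7744 - 9138)*(-41329) = (-1037696 - 9138)*(-41329) = -1046834*(-41329) = 43264602386)
q - m = 124789672/45990915 - 1*43264602386 = 124789672/45990915 - 43264602386 = -1989778650718533518/45990915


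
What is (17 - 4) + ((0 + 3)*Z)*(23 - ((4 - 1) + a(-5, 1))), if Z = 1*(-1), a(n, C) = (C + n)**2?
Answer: 1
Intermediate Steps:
Z = -1
(17 - 4) + ((0 + 3)*Z)*(23 - ((4 - 1) + a(-5, 1))) = (17 - 4) + ((0 + 3)*(-1))*(23 - ((4 - 1) + (1 - 5)**2)) = 13 + (3*(-1))*(23 - (3 + (-4)**2)) = 13 - 3*(23 - (3 + 16)) = 13 - 3*(23 - 1*19) = 13 - 3*(23 - 19) = 13 - 3*4 = 13 - 12 = 1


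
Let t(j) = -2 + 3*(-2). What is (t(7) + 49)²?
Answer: 1681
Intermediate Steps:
t(j) = -8 (t(j) = -2 - 6 = -8)
(t(7) + 49)² = (-8 + 49)² = 41² = 1681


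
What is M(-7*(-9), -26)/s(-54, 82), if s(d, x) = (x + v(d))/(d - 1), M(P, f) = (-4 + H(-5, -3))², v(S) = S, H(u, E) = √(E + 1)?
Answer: -55/2 + 110*I*√2/7 ≈ -27.5 + 22.223*I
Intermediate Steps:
H(u, E) = √(1 + E)
M(P, f) = (-4 + I*√2)² (M(P, f) = (-4 + √(1 - 3))² = (-4 + √(-2))² = (-4 + I*√2)²)
s(d, x) = (d + x)/(-1 + d) (s(d, x) = (x + d)/(d - 1) = (d + x)/(-1 + d))
M(-7*(-9), -26)/s(-54, 82) = (4 - I*√2)²/(((-54 + 82)/(-1 - 54))) = (4 - I*√2)²/((28/(-55))) = (4 - I*√2)²/((-1/55*28)) = (4 - I*√2)²/(-28/55) = (4 - I*√2)²*(-55/28) = -55*(4 - I*√2)²/28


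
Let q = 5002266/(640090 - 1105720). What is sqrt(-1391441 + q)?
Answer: 2*I*sqrt(2095017062326045)/77605 ≈ 1179.6*I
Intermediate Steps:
q = -833711/77605 (q = 5002266/(-465630) = 5002266*(-1/465630) = -833711/77605 ≈ -10.743)
sqrt(-1391441 + q) = sqrt(-1391441 - 833711/77605) = sqrt(-107983612516/77605) = 2*I*sqrt(2095017062326045)/77605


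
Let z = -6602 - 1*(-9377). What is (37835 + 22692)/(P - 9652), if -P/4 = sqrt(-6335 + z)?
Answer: -146051651/23304516 + 60527*I*sqrt(890)/11652258 ≈ -6.2671 + 0.15497*I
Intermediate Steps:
z = 2775 (z = -6602 + 9377 = 2775)
P = -8*I*sqrt(890) (P = -4*sqrt(-6335 + 2775) = -8*I*sqrt(890) ≈ -238.66*I)
(37835 + 22692)/(P - 9652) = (37835 + 22692)/(-8*I*sqrt(890) - 9652) = 60527/(-9652 - 8*I*sqrt(890))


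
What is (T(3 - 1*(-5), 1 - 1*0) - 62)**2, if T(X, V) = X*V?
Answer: 2916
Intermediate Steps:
T(X, V) = V*X
(T(3 - 1*(-5), 1 - 1*0) - 62)**2 = ((1 - 1*0)*(3 - 1*(-5)) - 62)**2 = ((1 + 0)*(3 + 5) - 62)**2 = (1*8 - 62)**2 = (8 - 62)**2 = (-54)**2 = 2916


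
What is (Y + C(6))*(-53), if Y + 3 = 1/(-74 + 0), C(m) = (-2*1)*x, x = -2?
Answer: -3869/74 ≈ -52.284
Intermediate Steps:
C(m) = 4 (C(m) = -2*1*(-2) = -2*(-2) = 4)
Y = -223/74 (Y = -3 + 1/(-74 + 0) = -3 + 1/(-74) = -3 - 1/74 = -223/74 ≈ -3.0135)
(Y + C(6))*(-53) = (-223/74 + 4)*(-53) = (73/74)*(-53) = -3869/74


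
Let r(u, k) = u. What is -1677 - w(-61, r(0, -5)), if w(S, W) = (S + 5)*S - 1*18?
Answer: -5075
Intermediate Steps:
w(S, W) = -18 + S*(5 + S) (w(S, W) = (5 + S)*S - 18 = S*(5 + S) - 18 = -18 + S*(5 + S))
-1677 - w(-61, r(0, -5)) = -1677 - (-18 + (-61)**2 + 5*(-61)) = -1677 - (-18 + 3721 - 305) = -1677 - 1*3398 = -1677 - 3398 = -5075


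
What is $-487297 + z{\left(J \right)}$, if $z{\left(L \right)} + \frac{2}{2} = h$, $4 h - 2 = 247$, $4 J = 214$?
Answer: $- \frac{1948943}{4} \approx -4.8724 \cdot 10^{5}$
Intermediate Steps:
$J = \frac{107}{2}$ ($J = \frac{1}{4} \cdot 214 = \frac{107}{2} \approx 53.5$)
$h = \frac{249}{4}$ ($h = \frac{1}{2} + \frac{1}{4} \cdot 247 = \frac{1}{2} + \frac{247}{4} = \frac{249}{4} \approx 62.25$)
$z{\left(L \right)} = \frac{245}{4}$ ($z{\left(L \right)} = -1 + \frac{249}{4} = \frac{245}{4}$)
$-487297 + z{\left(J \right)} = -487297 + \frac{245}{4} = - \frac{1948943}{4}$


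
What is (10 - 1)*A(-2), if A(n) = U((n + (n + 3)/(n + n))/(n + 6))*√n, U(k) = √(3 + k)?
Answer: 9*I*√78/4 ≈ 19.871*I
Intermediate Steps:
A(n) = √n*√(3 + (n + (3 + n)/(2*n))/(6 + n)) (A(n) = √(3 + (n + (n + 3)/(n + n))/(n + 6))*√n = √(3 + (n + (3 + n)/((2*n)))/(6 + n))*√n = √(3 + (n + (3 + n)*(1/(2*n)))/(6 + n))*√n = √(3 + (n + (3 + n)/(2*n))/(6 + n))*√n = √n*√(3 + (n + (3 + n)/(2*n))/(6 + n)))
(10 - 1)*A(-2) = (10 - 1)*(√2*√(-2)*√((3 + 8*(-2)² + 37*(-2))/((-2)*(6 - 2)))/2) = 9*(√2*(I*√2)*√(-½*(3 + 8*4 - 74)/4)/2) = 9*(√2*(I*√2)*√(-½*¼*(3 + 32 - 74))/2) = 9*(√2*(I*√2)*√(-½*¼*(-39))/2) = 9*(√2*(I*√2)*√(39/8)/2) = 9*(√2*(I*√2)*(√78/4)/2) = 9*(I*√78/4) = 9*I*√78/4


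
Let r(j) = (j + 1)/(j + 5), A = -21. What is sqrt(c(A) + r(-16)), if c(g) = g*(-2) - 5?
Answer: sqrt(4642)/11 ≈ 6.1938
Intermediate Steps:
c(g) = -5 - 2*g (c(g) = -2*g - 5 = -5 - 2*g)
r(j) = (1 + j)/(5 + j)
sqrt(c(A) + r(-16)) = sqrt((-5 - 2*(-21)) + (1 - 16)/(5 - 16)) = sqrt((-5 + 42) - 15/(-11)) = sqrt(37 - 1/11*(-15)) = sqrt(37 + 15/11) = sqrt(422/11) = sqrt(4642)/11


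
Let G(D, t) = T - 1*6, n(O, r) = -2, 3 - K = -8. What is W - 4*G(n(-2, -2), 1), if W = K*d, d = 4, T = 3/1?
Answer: 56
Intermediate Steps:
K = 11 (K = 3 - 1*(-8) = 3 + 8 = 11)
T = 3 (T = 3*1 = 3)
W = 44 (W = 11*4 = 44)
G(D, t) = -3 (G(D, t) = 3 - 1*6 = 3 - 6 = -3)
W - 4*G(n(-2, -2), 1) = 44 - 4*(-3) = 44 + 12 = 56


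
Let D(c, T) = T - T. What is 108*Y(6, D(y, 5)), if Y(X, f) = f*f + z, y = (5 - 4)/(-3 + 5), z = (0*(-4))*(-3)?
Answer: 0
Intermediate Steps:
z = 0 (z = 0*(-3) = 0)
y = ½ (y = 1/2 = (½)*1 = ½ ≈ 0.50000)
D(c, T) = 0
Y(X, f) = f² (Y(X, f) = f*f + 0 = f² + 0 = f²)
108*Y(6, D(y, 5)) = 108*0² = 108*0 = 0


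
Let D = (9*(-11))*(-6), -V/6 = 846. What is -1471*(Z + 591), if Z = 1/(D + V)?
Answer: -3896474531/4482 ≈ -8.6936e+5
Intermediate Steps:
V = -5076 (V = -6*846 = -5076)
D = 594 (D = -99*(-6) = 594)
Z = -1/4482 (Z = 1/(594 - 5076) = 1/(-4482) = -1/4482 ≈ -0.00022311)
-1471*(Z + 591) = -1471*(-1/4482 + 591) = -1471*2648861/4482 = -3896474531/4482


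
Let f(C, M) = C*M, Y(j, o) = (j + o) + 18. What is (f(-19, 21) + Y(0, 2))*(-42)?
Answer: 15918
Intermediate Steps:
Y(j, o) = 18 + j + o
(f(-19, 21) + Y(0, 2))*(-42) = (-19*21 + (18 + 0 + 2))*(-42) = (-399 + 20)*(-42) = -379*(-42) = 15918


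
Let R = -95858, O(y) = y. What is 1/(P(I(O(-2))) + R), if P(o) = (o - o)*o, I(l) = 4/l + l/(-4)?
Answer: -1/95858 ≈ -1.0432e-5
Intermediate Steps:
I(l) = 4/l - l/4 (I(l) = 4/l + l*(-¼) = 4/l - l/4)
P(o) = 0 (P(o) = 0*o = 0)
1/(P(I(O(-2))) + R) = 1/(0 - 95858) = 1/(-95858) = -1/95858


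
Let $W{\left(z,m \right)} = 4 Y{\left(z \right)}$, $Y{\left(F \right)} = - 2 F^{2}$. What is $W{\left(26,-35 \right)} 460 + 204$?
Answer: $-2487476$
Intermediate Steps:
$W{\left(z,m \right)} = - 8 z^{2}$ ($W{\left(z,m \right)} = 4 \left(- 2 z^{2}\right) = - 8 z^{2}$)
$W{\left(26,-35 \right)} 460 + 204 = - 8 \cdot 26^{2} \cdot 460 + 204 = \left(-8\right) 676 \cdot 460 + 204 = \left(-5408\right) 460 + 204 = -2487680 + 204 = -2487476$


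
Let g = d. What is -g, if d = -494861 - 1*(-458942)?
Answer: 35919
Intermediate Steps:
d = -35919 (d = -494861 + 458942 = -35919)
g = -35919
-g = -1*(-35919) = 35919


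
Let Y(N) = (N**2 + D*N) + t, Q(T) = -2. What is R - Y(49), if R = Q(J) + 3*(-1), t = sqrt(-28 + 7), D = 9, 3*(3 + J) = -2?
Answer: -2847 - I*sqrt(21) ≈ -2847.0 - 4.5826*I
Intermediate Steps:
J = -11/3 (J = -3 + (1/3)*(-2) = -3 - 2/3 = -11/3 ≈ -3.6667)
t = I*sqrt(21) (t = sqrt(-21) = I*sqrt(21) ≈ 4.5826*I)
Y(N) = N**2 + 9*N + I*sqrt(21) (Y(N) = (N**2 + 9*N) + I*sqrt(21) = N**2 + 9*N + I*sqrt(21))
R = -5 (R = -2 + 3*(-1) = -2 - 3 = -5)
R - Y(49) = -5 - (49**2 + 9*49 + I*sqrt(21)) = -5 - (2401 + 441 + I*sqrt(21)) = -5 - (2842 + I*sqrt(21)) = -5 + (-2842 - I*sqrt(21)) = -2847 - I*sqrt(21)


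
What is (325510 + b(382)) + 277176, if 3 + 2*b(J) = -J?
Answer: 1204987/2 ≈ 6.0249e+5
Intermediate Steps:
b(J) = -3/2 - J/2 (b(J) = -3/2 + (-J)/2 = -3/2 - J/2)
(325510 + b(382)) + 277176 = (325510 + (-3/2 - 1/2*382)) + 277176 = (325510 + (-3/2 - 191)) + 277176 = (325510 - 385/2) + 277176 = 650635/2 + 277176 = 1204987/2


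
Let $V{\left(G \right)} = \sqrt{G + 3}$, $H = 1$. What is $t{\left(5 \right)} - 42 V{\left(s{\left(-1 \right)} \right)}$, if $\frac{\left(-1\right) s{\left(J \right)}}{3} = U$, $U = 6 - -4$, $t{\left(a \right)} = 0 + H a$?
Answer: $5 - 126 i \sqrt{3} \approx 5.0 - 218.24 i$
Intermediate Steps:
$t{\left(a \right)} = a$ ($t{\left(a \right)} = 0 + 1 a = 0 + a = a$)
$U = 10$ ($U = 6 + 4 = 10$)
$s{\left(J \right)} = -30$ ($s{\left(J \right)} = \left(-3\right) 10 = -30$)
$V{\left(G \right)} = \sqrt{3 + G}$
$t{\left(5 \right)} - 42 V{\left(s{\left(-1 \right)} \right)} = 5 - 42 \sqrt{3 - 30} = 5 - 42 \sqrt{-27} = 5 - 42 \cdot 3 i \sqrt{3} = 5 - 126 i \sqrt{3}$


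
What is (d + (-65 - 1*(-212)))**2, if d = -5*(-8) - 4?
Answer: 33489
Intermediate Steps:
d = 36 (d = 40 - 4 = 36)
(d + (-65 - 1*(-212)))**2 = (36 + (-65 - 1*(-212)))**2 = (36 + (-65 + 212))**2 = (36 + 147)**2 = 183**2 = 33489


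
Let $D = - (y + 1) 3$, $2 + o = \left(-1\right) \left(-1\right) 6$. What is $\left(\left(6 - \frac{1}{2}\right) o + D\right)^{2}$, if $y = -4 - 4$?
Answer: $1849$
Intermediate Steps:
$o = 4$ ($o = -2 + \left(-1\right) \left(-1\right) 6 = -2 + 1 \cdot 6 = -2 + 6 = 4$)
$y = -8$ ($y = -4 - 4 = -8$)
$D = 21$ ($D = - (-8 + 1) 3 = \left(-1\right) \left(-7\right) 3 = 7 \cdot 3 = 21$)
$\left(\left(6 - \frac{1}{2}\right) o + D\right)^{2} = \left(\left(6 - \frac{1}{2}\right) 4 + 21\right)^{2} = \left(\frac{11}{2} \cdot 4 + 21\right)^{2} = \left(22 + 21\right)^{2} = 43^{2} = 1849$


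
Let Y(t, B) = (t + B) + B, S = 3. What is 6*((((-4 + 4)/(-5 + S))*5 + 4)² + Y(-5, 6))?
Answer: 138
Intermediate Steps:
Y(t, B) = t + 2*B (Y(t, B) = (B + t) + B = t + 2*B)
6*((((-4 + 4)/(-5 + S))*5 + 4)² + Y(-5, 6)) = 6*((((-4 + 4)/(-5 + 3))*5 + 4)² + (-5 + 2*6)) = 6*(((0/(-2))*5 + 4)² + (-5 + 12)) = 6*(((0*(-½))*5 + 4)² + 7) = 6*((0*5 + 4)² + 7) = 6*((0 + 4)² + 7) = 6*(4² + 7) = 6*(16 + 7) = 6*23 = 138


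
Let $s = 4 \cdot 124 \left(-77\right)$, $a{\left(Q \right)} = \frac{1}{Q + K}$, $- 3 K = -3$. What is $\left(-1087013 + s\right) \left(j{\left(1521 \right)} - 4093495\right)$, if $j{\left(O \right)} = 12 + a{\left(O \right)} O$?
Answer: $\frac{7010341762944025}{1522} \approx 4.606 \cdot 10^{12}$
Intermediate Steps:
$K = 1$ ($K = \left(- \frac{1}{3}\right) \left(-3\right) = 1$)
$a{\left(Q \right)} = \frac{1}{1 + Q}$ ($a{\left(Q \right)} = \frac{1}{Q + 1} = \frac{1}{1 + Q}$)
$j{\left(O \right)} = 12 + \frac{O}{1 + O}$
$s = -38192$ ($s = 496 \left(-77\right) = -38192$)
$\left(-1087013 + s\right) \left(j{\left(1521 \right)} - 4093495\right) = \left(-1087013 - 38192\right) \left(\frac{12 + 13 \cdot 1521}{1 + 1521} - 4093495\right) = - 1125205 \left(\frac{12 + 19773}{1522} - 4093495\right) = - 1125205 \left(\frac{1}{1522} \cdot 19785 - 4093495\right) = - 1125205 \left(\frac{19785}{1522} - 4093495\right) = \left(-1125205\right) \left(- \frac{6230279605}{1522}\right) = \frac{7010341762944025}{1522}$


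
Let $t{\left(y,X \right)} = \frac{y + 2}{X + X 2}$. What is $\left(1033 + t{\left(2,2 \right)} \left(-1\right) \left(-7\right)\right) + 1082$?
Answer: $\frac{6359}{3} \approx 2119.7$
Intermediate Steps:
$t{\left(y,X \right)} = \frac{2 + y}{3 X}$ ($t{\left(y,X \right)} = \frac{2 + y}{X + 2 X} = \frac{2 + y}{3 X}$)
$\left(1033 + t{\left(2,2 \right)} \left(-1\right) \left(-7\right)\right) + 1082 = \left(1033 + \frac{2 + 2}{3 \cdot 2} \left(-1\right) \left(-7\right)\right) + 1082 = \left(1033 + \frac{1}{3} \cdot \frac{1}{2} \cdot 4 \left(-1\right) \left(-7\right)\right) + 1082 = \left(1033 + \frac{2}{3} \left(-1\right) \left(-7\right)\right) + 1082 = \left(1033 - - \frac{14}{3}\right) + 1082 = \left(1033 + \frac{14}{3}\right) + 1082 = \frac{3113}{3} + 1082 = \frac{6359}{3}$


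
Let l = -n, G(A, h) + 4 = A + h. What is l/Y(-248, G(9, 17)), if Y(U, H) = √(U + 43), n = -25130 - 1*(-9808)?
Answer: -15322*I*√205/205 ≈ -1070.1*I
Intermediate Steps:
n = -15322 (n = -25130 + 9808 = -15322)
G(A, h) = -4 + A + h (G(A, h) = -4 + (A + h) = -4 + A + h)
Y(U, H) = √(43 + U)
l = 15322 (l = -1*(-15322) = 15322)
l/Y(-248, G(9, 17)) = 15322/(√(43 - 248)) = 15322/(√(-205)) = 15322/((I*√205)) = 15322*(-I*√205/205) = -15322*I*√205/205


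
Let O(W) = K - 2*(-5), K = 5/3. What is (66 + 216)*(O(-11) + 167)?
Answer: 50384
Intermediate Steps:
K = 5/3 (K = 5*(⅓) = 5/3 ≈ 1.6667)
O(W) = 35/3 (O(W) = 5/3 - 2*(-5) = 5/3 + 10 = 35/3)
(66 + 216)*(O(-11) + 167) = (66 + 216)*(35/3 + 167) = 282*(536/3) = 50384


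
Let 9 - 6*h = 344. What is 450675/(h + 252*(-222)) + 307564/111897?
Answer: -199233886414/37597280103 ≈ -5.2992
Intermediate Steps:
h = -335/6 (h = 3/2 - 1/6*344 = 3/2 - 172/3 = -335/6 ≈ -55.833)
450675/(h + 252*(-222)) + 307564/111897 = 450675/(-335/6 + 252*(-222)) + 307564/111897 = 450675/(-335/6 - 55944) + 307564*(1/111897) = 450675/(-335999/6) + 307564/111897 = 450675*(-6/335999) + 307564/111897 = -2704050/335999 + 307564/111897 = -199233886414/37597280103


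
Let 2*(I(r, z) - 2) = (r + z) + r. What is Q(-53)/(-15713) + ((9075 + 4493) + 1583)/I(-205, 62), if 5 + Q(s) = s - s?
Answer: -238066803/2702636 ≈ -88.087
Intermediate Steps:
I(r, z) = 2 + r + z/2 (I(r, z) = 2 + ((r + z) + r)/2 = 2 + (z + 2*r)/2 = 2 + (r + z/2) = 2 + r + z/2)
Q(s) = -5 (Q(s) = -5 + (s - s) = -5 + 0 = -5)
Q(-53)/(-15713) + ((9075 + 4493) + 1583)/I(-205, 62) = -5/(-15713) + ((9075 + 4493) + 1583)/(2 - 205 + (½)*62) = -5*(-1/15713) + (13568 + 1583)/(2 - 205 + 31) = 5/15713 + 15151/(-172) = 5/15713 + 15151*(-1/172) = 5/15713 - 15151/172 = -238066803/2702636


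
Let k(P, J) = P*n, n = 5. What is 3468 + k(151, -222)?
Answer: 4223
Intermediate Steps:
k(P, J) = 5*P (k(P, J) = P*5 = 5*P)
3468 + k(151, -222) = 3468 + 5*151 = 3468 + 755 = 4223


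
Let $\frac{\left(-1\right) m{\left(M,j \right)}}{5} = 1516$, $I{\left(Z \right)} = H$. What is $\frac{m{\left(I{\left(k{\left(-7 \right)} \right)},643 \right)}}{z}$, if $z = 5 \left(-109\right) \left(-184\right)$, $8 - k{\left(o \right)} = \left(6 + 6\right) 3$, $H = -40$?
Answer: $- \frac{379}{5014} \approx -0.075588$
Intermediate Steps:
$k{\left(o \right)} = -28$ ($k{\left(o \right)} = 8 - \left(6 + 6\right) 3 = 8 - 12 \cdot 3 = 8 - 36 = -28$)
$I{\left(Z \right)} = -40$
$z = 100280$ ($z = \left(-545\right) \left(-184\right) = 100280$)
$m{\left(M,j \right)} = -7580$ ($m{\left(M,j \right)} = \left(-5\right) 1516 = -7580$)
$\frac{m{\left(I{\left(k{\left(-7 \right)} \right)},643 \right)}}{z} = - \frac{7580}{100280} = \left(-7580\right) \frac{1}{100280} = - \frac{379}{5014}$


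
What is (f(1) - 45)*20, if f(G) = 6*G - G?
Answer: -800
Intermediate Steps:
f(G) = 5*G
(f(1) - 45)*20 = (5*1 - 45)*20 = (5 - 45)*20 = -40*20 = -800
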